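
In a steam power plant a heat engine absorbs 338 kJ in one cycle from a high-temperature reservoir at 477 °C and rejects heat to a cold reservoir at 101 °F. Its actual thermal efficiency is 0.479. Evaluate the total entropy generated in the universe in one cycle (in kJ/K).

T_H = 477 °C → 477 + 273.15 = 750.15 K.
T_C = 101 °F → (101 − 32) × 5/9 = 38.33 °C = 311.48 K.
W = η·Q_H = 0.479 × 338 = 161.9 kJ, so Q_C = Q_H − W = 176.1 kJ.
The hot reservoir loses entropy Q_H/T_H = 338/750.15 = 0.4506 kJ/K; the cold reservoir gains Q_C/T_C = 176.1/311.48 = 0.5654 kJ/K.
ΔS_univ = −Q_H/T_H + Q_C/T_C = 0.1148 kJ/K (> 0, since η = 0.479 < η_Carnot = 0.585).

ΔS_univ ≈ 0.1148 kJ/K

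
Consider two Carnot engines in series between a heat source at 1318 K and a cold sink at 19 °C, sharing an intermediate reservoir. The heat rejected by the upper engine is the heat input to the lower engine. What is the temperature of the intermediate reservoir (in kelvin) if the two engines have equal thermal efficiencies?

T_m ≈ 621 K

T_C = 19 °C → 19 + 273.15 = 292.15 K.
Equal efficiencies require 1 − T_m/T_H = 1 − T_C/T_m, i.e. T_m/T_H = T_C/T_m, so T_m = √(T_H·T_C) = √(1318.00 × 292.15) = 621 K.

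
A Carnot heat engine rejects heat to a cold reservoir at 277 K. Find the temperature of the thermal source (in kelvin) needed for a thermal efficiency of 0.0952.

From η = 1 − T_C/T_H, solving for T_H gives T_H = T_C/(1 − η) = 277.00/(1 − 0.0952) = 306 K.

T_H ≈ 306 K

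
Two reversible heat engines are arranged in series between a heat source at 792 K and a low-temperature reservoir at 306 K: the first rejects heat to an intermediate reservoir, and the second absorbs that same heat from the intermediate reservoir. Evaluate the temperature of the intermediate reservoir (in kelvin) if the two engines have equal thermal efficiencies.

Equal efficiencies require 1 − T_m/T_H = 1 − T_C/T_m, i.e. T_m/T_H = T_C/T_m, so T_m = √(T_H·T_C) = √(792.00 × 306.00) = 492 K.

T_m ≈ 492 K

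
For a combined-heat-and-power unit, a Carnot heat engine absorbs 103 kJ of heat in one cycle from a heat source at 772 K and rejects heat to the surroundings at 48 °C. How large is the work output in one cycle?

T_C = 48 °C → 48 + 273.15 = 321.15 K.
Since the cycle is reversible, η = 1 − T_C/T_H = 1 − 321.15/772.00 = 0.5840.
W = η·Q_H = 0.5840 × 103 = 60.2 kJ.

W ≈ 60.2 kJ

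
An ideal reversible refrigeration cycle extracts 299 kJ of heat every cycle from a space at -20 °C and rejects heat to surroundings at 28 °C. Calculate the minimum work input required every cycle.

W_in ≈ 56.69 kJ

T_H = 28 °C → 28 + 273.15 = 301.15 K.
T_C = -20 °C → -20 + 273.15 = 253.15 K.
Carnot COP: COP_R = T_C/(T_H − T_C) = 253.15/48.00 = 5.2740.
W = Q_C/COP_R = 299/5.2740 = 56.69 kJ.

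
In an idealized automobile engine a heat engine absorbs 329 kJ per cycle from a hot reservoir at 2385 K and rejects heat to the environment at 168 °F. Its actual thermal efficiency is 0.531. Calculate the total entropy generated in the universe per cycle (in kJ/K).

T_C = 168 °F → (168 − 32) × 5/9 = 75.56 °C = 348.71 K.
W = η·Q_H = 0.531 × 329 = 174.7 kJ, so Q_C = Q_H − W = 154.3 kJ.
Reservoir entropy changes: ΔS_H = −Q_H/T_H = −329/2385.00 = -0.1379 kJ/K and ΔS_C = +Q_C/T_C = 154.3/348.71 = 0.4425 kJ/K.
ΔS_univ = −Q_H/T_H + Q_C/T_C = 0.305 kJ/K (> 0, since η = 0.531 < η_Carnot = 0.854).

ΔS_univ ≈ 0.305 kJ/K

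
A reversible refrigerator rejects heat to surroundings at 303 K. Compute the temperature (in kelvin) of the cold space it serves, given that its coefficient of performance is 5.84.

T_C ≈ 258.7 K

COP_R = T_C/(T_H − T_C) ⇒ T_C = T_H·COP_R/(1 + COP_R) = 303.00 × 5.84/(1 + 5.84) = 258.7 K.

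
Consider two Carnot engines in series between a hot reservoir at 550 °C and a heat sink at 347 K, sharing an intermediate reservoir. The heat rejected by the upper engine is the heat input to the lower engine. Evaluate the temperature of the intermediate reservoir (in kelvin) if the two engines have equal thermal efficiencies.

T_m ≈ 534 K

T_H = 550 °C → 550 + 273.15 = 823.15 K.
Equal efficiencies require 1 − T_m/T_H = 1 − T_C/T_m, i.e. T_m/T_H = T_C/T_m, so T_m = √(T_H·T_C) = √(823.15 × 347.00) = 534 K.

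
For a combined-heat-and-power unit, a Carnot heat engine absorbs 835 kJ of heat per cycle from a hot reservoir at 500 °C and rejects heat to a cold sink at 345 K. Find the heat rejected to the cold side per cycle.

Q_C ≈ 373 kJ

T_H = 500 °C → 500 + 273.15 = 773.15 K.
η_rev = 1 − T_C/T_H = 1 − 345.00/773.15 = 0.5538.
For a reversible cycle Q_C/Q_H = T_C/T_H, so Q_C = 835 × 345.00/773.15 = 373 kJ.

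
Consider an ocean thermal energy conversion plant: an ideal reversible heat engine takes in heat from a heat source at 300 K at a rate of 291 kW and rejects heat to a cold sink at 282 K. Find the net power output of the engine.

Ẇ ≈ 17.46 kW

For a reversible engine, η = 1 − T_C/T_H = 1 − 282.00/300.00 = 0.0600.
W = η·Q_H = 0.0600 × 291 = 17.46 kW.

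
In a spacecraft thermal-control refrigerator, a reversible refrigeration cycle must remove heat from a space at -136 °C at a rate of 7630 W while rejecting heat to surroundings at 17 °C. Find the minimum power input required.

Ẇ_in ≈ 8512 W

T_H = 17 °C → 17 + 273.15 = 290.15 K.
T_C = -136 °C → -136 + 273.15 = 137.15 K.
COP_R = T_C/(T_H − T_C) = 137.15/153.00 = 0.8964.
W = Q_C/COP_R = 7630/0.8964 = 8512 W.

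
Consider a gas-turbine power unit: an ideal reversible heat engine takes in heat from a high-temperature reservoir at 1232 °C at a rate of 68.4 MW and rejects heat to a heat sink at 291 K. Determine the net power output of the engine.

T_H = 1232 °C → 1232 + 273.15 = 1505.15 K.
Since the cycle is reversible, η = 1 − T_C/T_H = 1 − 291.00/1505.15 = 0.8067.
W = η·Q_H = 0.8067 × 68.4 = 55.2 MW.

Ẇ ≈ 55.2 MW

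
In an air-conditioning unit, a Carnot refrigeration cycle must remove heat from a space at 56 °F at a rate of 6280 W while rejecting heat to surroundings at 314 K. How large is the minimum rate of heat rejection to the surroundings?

Q̇_H ≈ 6883 W

T_C = 56 °F → (56 − 32) × 5/9 = 13.33 °C = 286.48 K.
For a reversible cycle Q_H/Q_C = T_H/T_C, so Q_H = Q_C·T_H/T_C = 6280 × 314.00/286.48 = 6883 W.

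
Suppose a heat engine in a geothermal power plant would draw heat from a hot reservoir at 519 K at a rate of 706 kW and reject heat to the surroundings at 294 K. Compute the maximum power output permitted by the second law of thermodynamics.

Ẇ_max ≈ 306 kW

No engine can exceed the Carnot limit: η_max = 1 − T_C/T_H = 1 − 294.00/519.00 = 0.4335.
W_max = η_max · Q_H = 0.4335 × 706 = 306 kW.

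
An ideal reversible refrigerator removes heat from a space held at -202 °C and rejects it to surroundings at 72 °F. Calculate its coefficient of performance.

T_H = 72 °F → (72 − 32) × 5/9 = 22.22 °C = 295.37 K.
T_C = -202 °C → -202 + 273.15 = 71.15 K.
COP_R = T_C/(T_H − T_C) = 71.15/(295.37 − 71.15) = 0.317.

COP_R ≈ 0.317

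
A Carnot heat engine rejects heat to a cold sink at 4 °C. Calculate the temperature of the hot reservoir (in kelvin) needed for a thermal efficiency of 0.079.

T_H ≈ 300.9 K

T_C = 4 °C → 4 + 273.15 = 277.15 K.
From η = 1 − T_C/T_H, solving for T_H gives T_H = T_C/(1 − η) = 277.15/(1 − 0.079) = 300.9 K.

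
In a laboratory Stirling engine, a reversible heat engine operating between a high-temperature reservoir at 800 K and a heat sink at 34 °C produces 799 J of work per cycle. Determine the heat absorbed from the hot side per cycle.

Q_H ≈ 1300 J

T_C = 34 °C → 34 + 273.15 = 307.15 K.
For a reversible engine, η = 1 − T_C/T_H = 1 − 307.15/800.00 = 0.6161.
Q_H = W/η = 799/0.6161 = 1300 J.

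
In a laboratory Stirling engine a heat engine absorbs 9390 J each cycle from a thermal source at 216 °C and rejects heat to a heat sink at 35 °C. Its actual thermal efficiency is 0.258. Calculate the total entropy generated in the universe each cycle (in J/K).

ΔS_univ ≈ 3.41 J/K

T_H = 216 °C → 216 + 273.15 = 489.15 K.
T_C = 35 °C → 35 + 273.15 = 308.15 K.
W = η·Q_H = 0.258 × 9390 = 2423 J, so Q_C = Q_H − W = 6967 J.
The hot reservoir loses entropy Q_H/T_H = 9390/489.15 = 19.20 J/K; the cold reservoir gains Q_C/T_C = 6967/308.15 = 22.61 J/K.
ΔS_univ = −Q_H/T_H + Q_C/T_C = 3.41 J/K (> 0, since η = 0.258 < η_Carnot = 0.370).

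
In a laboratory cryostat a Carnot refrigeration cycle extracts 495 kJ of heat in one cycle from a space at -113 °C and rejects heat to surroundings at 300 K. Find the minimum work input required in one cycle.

T_C = -113 °C → -113 + 273.15 = 160.15 K.
Carnot COP: COP_R = T_C/(T_H − T_C) = 160.15/139.85 = 1.1452.
W = Q_C/COP_R = 495/1.1452 = 432 kJ.

W_in ≈ 432 kJ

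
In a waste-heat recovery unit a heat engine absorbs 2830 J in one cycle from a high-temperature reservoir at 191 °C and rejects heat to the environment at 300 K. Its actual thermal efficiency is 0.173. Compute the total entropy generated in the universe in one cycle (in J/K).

ΔS_univ ≈ 1.70 J/K

T_H = 191 °C → 191 + 273.15 = 464.15 K.
W = η·Q_H = 0.173 × 2830 = 489.6 J, so Q_C = Q_H − W = 2340 J.
Reservoir entropy changes: ΔS_H = −Q_H/T_H = −2830/464.15 = -6.097 J/K and ΔS_C = +Q_C/T_C = 2340/300.00 = 7.801 J/K.
ΔS_univ = −Q_H/T_H + Q_C/T_C = 1.70 J/K (> 0, since η = 0.173 < η_Carnot = 0.354).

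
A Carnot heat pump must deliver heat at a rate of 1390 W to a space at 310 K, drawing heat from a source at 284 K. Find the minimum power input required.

Reversible heating COP: COP_HP = T_H/(T_H − T_C) = 310.00/26.00 = 11.9231.
W = Q_H/COP_HP = 1390/11.9231 = 117 W.

Ẇ_in ≈ 117 W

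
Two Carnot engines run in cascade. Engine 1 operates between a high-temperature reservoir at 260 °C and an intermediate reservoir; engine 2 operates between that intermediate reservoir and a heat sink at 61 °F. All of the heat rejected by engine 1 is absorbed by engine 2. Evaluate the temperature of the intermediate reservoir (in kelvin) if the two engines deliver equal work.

T_m ≈ 411.2 K

T_H = 260 °C → 260 + 273.15 = 533.15 K.
T_C = 61 °F → (61 − 32) × 5/9 = 16.11 °C = 289.26 K.
For reversible stages Q_m = Q_H·(T_m/T_H). Setting W₁ = Q_H(1 − T_m/T_H) equal to W₂ = Q_m(1 − T_C/T_m) = Q_H·(T_m − T_C)/T_H gives T_H − T_m = T_m − T_C, so T_m = (T_H + T_C)/2 = (533.15 + 289.26)/2 = 411.2 K.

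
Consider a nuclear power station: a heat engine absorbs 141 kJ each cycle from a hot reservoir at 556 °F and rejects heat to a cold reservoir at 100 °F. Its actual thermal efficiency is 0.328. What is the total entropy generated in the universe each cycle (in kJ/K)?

ΔS_univ ≈ 0.0549 kJ/K

T_H = 556 °F → (556 − 32) × 5/9 = 291.11 °C = 564.26 K.
T_C = 100 °F → (100 − 32) × 5/9 = 37.78 °C = 310.93 K.
W = η·Q_H = 0.328 × 141 = 46.25 kJ, so Q_C = Q_H − W = 94.75 kJ.
The hot reservoir loses entropy Q_H/T_H = 141/564.26 = 0.2499 kJ/K; the cold reservoir gains Q_C/T_C = 94.75/310.93 = 0.3047 kJ/K.
ΔS_univ = −Q_H/T_H + Q_C/T_C = 0.0549 kJ/K (> 0, since η = 0.328 < η_Carnot = 0.449).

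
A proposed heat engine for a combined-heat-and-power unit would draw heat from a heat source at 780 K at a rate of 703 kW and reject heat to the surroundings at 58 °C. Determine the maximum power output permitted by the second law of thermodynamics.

Ẇ_max ≈ 405 kW

T_C = 58 °C → 58 + 273.15 = 331.15 K.
The upper bound on efficiency is η_max = 1 − T_C/T_H = 1 − 331.15/780.00 = 0.5754.
W_max = η_max · Q_H = 0.5754 × 703 = 405 kW.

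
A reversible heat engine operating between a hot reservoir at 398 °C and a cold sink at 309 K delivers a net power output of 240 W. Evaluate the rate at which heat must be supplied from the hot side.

Q̇_H ≈ 445 W

T_H = 398 °C → 398 + 273.15 = 671.15 K.
Carnot efficiency: η = 1 − T_C/T_H = 1 − 309.00/671.15 = 0.5396.
Q_H = W/η = 240/0.5396 = 445 W.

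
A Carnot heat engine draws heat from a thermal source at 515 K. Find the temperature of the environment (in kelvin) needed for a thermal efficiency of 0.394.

From η = 1 − T_C/T_H, T_C = T_H·(1 − η) = 515.00 × (1 − 0.394) = 312 K.

T_C ≈ 312 K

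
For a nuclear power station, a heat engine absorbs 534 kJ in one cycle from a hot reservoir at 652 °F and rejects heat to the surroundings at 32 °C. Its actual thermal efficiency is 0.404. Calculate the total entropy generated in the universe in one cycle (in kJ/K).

T_H = 652 °F → (652 − 32) × 5/9 = 344.44 °C = 617.59 K.
T_C = 32 °C → 32 + 273.15 = 305.15 K.
W = η·Q_H = 0.404 × 534 = 215.7 kJ, so Q_C = Q_H − W = 318.3 kJ.
Reservoir entropy changes: ΔS_H = −Q_H/T_H = −534/617.59 = -0.8646 kJ/K and ΔS_C = +Q_C/T_C = 318.3/305.15 = 1.043 kJ/K.
ΔS_univ = −Q_H/T_H + Q_C/T_C = 0.178 kJ/K (> 0, since η = 0.404 < η_Carnot = 0.506).

ΔS_univ ≈ 0.178 kJ/K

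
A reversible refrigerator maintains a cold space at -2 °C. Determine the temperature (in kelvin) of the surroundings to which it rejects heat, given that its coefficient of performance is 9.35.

T_H ≈ 300 K

T_C = -2 °C → -2 + 273.15 = 271.15 K.
COP_R = T_C/(T_H − T_C) ⇒ T_H = T_C·(1 + 1/COP_R) = 271.15 × (1 + 1/9.35) = 300 K.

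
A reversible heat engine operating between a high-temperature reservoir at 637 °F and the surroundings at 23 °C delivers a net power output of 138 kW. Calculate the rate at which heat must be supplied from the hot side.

T_H = 637 °F → (637 − 32) × 5/9 = 336.11 °C = 609.26 K.
T_C = 23 °C → 23 + 273.15 = 296.15 K.
η_rev = 1 − T_C/T_H = 1 − 296.15/609.26 = 0.5139.
Q_H = W/η = 138/0.5139 = 269 kW.

Q̇_H ≈ 269 kW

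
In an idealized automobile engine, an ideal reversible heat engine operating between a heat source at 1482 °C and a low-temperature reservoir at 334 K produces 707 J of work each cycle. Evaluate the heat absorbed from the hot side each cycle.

T_H = 1482 °C → 1482 + 273.15 = 1755.15 K.
η_rev = 1 − T_C/T_H = 1 − 334.00/1755.15 = 0.8097.
Q_H = W/η = 707/0.8097 = 873 J.

Q_H ≈ 873 J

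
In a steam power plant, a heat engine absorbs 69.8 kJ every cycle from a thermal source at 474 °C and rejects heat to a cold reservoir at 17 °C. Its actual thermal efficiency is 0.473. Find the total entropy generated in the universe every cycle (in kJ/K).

ΔS_univ ≈ 0.0334 kJ/K

T_H = 474 °C → 474 + 273.15 = 747.15 K.
T_C = 17 °C → 17 + 273.15 = 290.15 K.
W = η·Q_H = 0.473 × 69.8 = 33.02 kJ, so Q_C = Q_H − W = 36.78 kJ.
Reservoir entropy changes: ΔS_H = −Q_H/T_H = −69.8/747.15 = -0.09342 kJ/K and ΔS_C = +Q_C/T_C = 36.78/290.15 = 0.1268 kJ/K.
ΔS_univ = −Q_H/T_H + Q_C/T_C = 0.0334 kJ/K (> 0, since η = 0.473 < η_Carnot = 0.612).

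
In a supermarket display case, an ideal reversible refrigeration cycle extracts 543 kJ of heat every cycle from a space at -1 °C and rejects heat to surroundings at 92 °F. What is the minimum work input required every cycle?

T_H = 92 °F → (92 − 32) × 5/9 = 33.33 °C = 306.48 K.
T_C = -1 °C → -1 + 273.15 = 272.15 K.
COP_R = T_C/(T_H − T_C) = 272.15/34.33 = 7.9267.
W = Q_C/COP_R = 543/7.9267 = 68.5 kJ.

W_in ≈ 68.5 kJ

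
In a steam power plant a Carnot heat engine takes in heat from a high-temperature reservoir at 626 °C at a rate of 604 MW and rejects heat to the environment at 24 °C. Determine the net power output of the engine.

Ẇ ≈ 404 MW

T_H = 626 °C → 626 + 273.15 = 899.15 K.
T_C = 24 °C → 24 + 273.15 = 297.15 K.
For a reversible engine, η = 1 − T_C/T_H = 1 − 297.15/899.15 = 0.6695.
W = η·Q_H = 0.6695 × 604 = 404 MW.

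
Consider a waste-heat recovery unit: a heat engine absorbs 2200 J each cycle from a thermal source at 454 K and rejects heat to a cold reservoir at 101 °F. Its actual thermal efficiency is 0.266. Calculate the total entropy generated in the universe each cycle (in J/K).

T_C = 101 °F → (101 − 32) × 5/9 = 38.33 °C = 311.48 K.
W = η·Q_H = 0.266 × 2200 = 585.2 J, so Q_C = Q_H − W = 1615 J.
The hot reservoir loses entropy Q_H/T_H = 2200/454.00 = 4.846 J/K; the cold reservoir gains Q_C/T_C = 1615/311.48 = 5.184 J/K.
ΔS_univ = −Q_H/T_H + Q_C/T_C = 0.338 J/K (> 0, since η = 0.266 < η_Carnot = 0.314).

ΔS_univ ≈ 0.338 J/K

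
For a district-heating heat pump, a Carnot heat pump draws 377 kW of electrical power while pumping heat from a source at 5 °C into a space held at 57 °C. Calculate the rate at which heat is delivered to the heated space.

T_H = 57 °C → 57 + 273.15 = 330.15 K.
T_C = 5 °C → 5 + 273.15 = 278.15 K.
The Carnot heat-pump COP is COP_HP = T_H/(T_H − T_C) = 330.15/52.00 = 6.3490.
Q_H = COP_HP · W = 6.3490 × 377 = 2390 kW.

Q̇_H ≈ 2390 kW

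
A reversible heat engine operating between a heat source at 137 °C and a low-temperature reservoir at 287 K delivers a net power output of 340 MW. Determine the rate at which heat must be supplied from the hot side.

Q̇_H ≈ 1132 MW

T_H = 137 °C → 137 + 273.15 = 410.15 K.
Since the cycle is reversible, η = 1 − T_C/T_H = 1 − 287.00/410.15 = 0.3003.
Q_H = W/η = 340/0.3003 = 1132 MW.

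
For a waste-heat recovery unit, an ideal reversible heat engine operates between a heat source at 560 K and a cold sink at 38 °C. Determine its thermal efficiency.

η ≈ 0.444

T_C = 38 °C → 38 + 273.15 = 311.15 K.
For a reversible engine, η = 1 − T_C/T_H = 1 − 311.15/560.00 = 0.444.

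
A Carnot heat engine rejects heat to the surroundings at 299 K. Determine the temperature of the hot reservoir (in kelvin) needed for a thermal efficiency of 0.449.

T_H ≈ 542.6 K

From η = 1 − T_C/T_H, solving for T_H gives T_H = T_C/(1 − η) = 299.00/(1 − 0.449) = 542.6 K.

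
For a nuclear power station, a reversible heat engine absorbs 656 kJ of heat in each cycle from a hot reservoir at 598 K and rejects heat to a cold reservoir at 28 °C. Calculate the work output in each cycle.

W ≈ 326 kJ

T_C = 28 °C → 28 + 273.15 = 301.15 K.
For a reversible engine, η = 1 − T_C/T_H = 1 − 301.15/598.00 = 0.4964.
W = η·Q_H = 0.4964 × 656 = 326 kJ.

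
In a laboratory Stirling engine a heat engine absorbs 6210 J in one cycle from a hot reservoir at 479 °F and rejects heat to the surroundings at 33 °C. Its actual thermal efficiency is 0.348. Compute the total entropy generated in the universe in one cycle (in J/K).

T_H = 479 °F → (479 − 32) × 5/9 = 248.33 °C = 521.48 K.
T_C = 33 °C → 33 + 273.15 = 306.15 K.
W = η·Q_H = 0.348 × 6210 = 2161 J, so Q_C = Q_H − W = 4049 J.
The hot reservoir loses entropy Q_H/T_H = 6210/521.48 = 11.91 J/K; the cold reservoir gains Q_C/T_C = 4049/306.15 = 13.23 J/K.
ΔS_univ = −Q_H/T_H + Q_C/T_C = 1.32 J/K (> 0, since η = 0.348 < η_Carnot = 0.413).

ΔS_univ ≈ 1.32 J/K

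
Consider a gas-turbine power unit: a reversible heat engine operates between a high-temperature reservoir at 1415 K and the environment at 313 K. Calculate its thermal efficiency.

The Carnot efficiency is η = 1 − T_C/T_H = 1 − 313.00/1415.00 = 0.7788.

η ≈ 0.7788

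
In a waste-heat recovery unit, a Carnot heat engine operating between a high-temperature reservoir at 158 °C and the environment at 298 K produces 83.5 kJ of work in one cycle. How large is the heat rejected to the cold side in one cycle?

Q_C ≈ 187 kJ

T_H = 158 °C → 158 + 273.15 = 431.15 K.
For a reversible engine, η = 1 − T_C/T_H = 1 − 298.00/431.15 = 0.3088.
Since Q_C/Q_H = T_C/T_H and Q_H = W/η, Q_C = W·T_C/(T_H − T_C) = 83.5 × 298.00/133.15 = 187 kJ.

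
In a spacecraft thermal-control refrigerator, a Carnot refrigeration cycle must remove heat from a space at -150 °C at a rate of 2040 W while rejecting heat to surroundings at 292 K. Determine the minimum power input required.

Ẇ_in ≈ 2797 W

T_C = -150 °C → -150 + 273.15 = 123.15 K.
Carnot COP: COP_R = T_C/(T_H − T_C) = 123.15/168.85 = 0.7293.
W = Q_C/COP_R = 2040/0.7293 = 2797 W.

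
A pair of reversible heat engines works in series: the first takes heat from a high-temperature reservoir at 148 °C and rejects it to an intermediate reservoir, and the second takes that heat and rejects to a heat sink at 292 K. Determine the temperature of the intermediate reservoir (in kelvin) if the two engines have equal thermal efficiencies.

T_H = 148 °C → 148 + 273.15 = 421.15 K.
Equal efficiencies require 1 − T_m/T_H = 1 − T_C/T_m, i.e. T_m/T_H = T_C/T_m, so T_m = √(T_H·T_C) = √(421.15 × 292.00) = 350.7 K.

T_m ≈ 350.7 K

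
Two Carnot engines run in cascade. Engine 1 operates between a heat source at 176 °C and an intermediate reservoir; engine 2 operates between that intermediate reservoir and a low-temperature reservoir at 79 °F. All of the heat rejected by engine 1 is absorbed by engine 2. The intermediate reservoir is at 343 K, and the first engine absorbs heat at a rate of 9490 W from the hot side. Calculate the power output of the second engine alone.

Ẇ₂ ≈ 924 W

T_H = 176 °C → 176 + 273.15 = 449.15 K.
T_C = 79 °F → (79 − 32) × 5/9 = 26.11 °C = 299.26 K.
Heat entering the second stage: Q_m = Q_H·(T_m/T_H) = 9490 × 343.00/449.15 = 7250 W.
Second-stage efficiency η₂ = 1 − T_C/T_m = 1 − 299.26/343.00 = 0.1275, so W₂ = η₂·Q_m = 924 W.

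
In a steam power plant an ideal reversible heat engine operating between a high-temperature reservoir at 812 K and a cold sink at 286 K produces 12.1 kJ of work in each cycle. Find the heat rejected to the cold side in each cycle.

η_rev = 1 − T_C/T_H = 1 − 286.00/812.00 = 0.6478.
Since Q_C/Q_H = T_C/T_H and Q_H = W/η, Q_C = W·T_C/(T_H − T_C) = 12.1 × 286.00/526.00 = 6.58 kJ.

Q_C ≈ 6.58 kJ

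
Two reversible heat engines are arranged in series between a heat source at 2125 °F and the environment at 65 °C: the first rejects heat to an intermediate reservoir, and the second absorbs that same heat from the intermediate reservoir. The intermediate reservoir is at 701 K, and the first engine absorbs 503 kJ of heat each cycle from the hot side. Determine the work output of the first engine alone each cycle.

W₁ ≈ 257 kJ

T_H = 2125 °F → (2125 − 32) × 5/9 = 1162.78 °C = 1435.93 K.
T_C = 65 °C → 65 + 273.15 = 338.15 K.
First-stage efficiency η₁ = 1 − T_m/T_H = 1 − 701.00/1435.93 = 0.5118.
W₁ = η₁·Q_H = 0.5118 × 503 = 257 kJ.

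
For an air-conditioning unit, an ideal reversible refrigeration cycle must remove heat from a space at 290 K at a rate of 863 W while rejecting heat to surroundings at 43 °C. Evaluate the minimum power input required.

T_H = 43 °C → 43 + 273.15 = 316.15 K.
The reversible coefficient of performance is COP_R = T_C/(T_H − T_C) = 290.00/26.15 = 11.0899.
W = Q_C/COP_R = 863/11.0899 = 77.8 W.

Ẇ_in ≈ 77.8 W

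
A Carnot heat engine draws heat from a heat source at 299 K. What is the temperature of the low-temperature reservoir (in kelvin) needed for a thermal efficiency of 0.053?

From η = 1 − T_C/T_H, T_C = T_H·(1 − η) = 299.00 × (1 − 0.053) = 283 K.

T_C ≈ 283 K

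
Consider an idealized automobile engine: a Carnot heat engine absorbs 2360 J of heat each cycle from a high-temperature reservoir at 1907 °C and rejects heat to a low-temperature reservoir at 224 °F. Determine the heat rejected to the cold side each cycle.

Q_C ≈ 411.1 J

T_H = 1907 °C → 1907 + 273.15 = 2180.15 K.
T_C = 224 °F → (224 − 32) × 5/9 = 106.67 °C = 379.82 K.
Since the cycle is reversible, η = 1 − T_C/T_H = 1 − 379.82/2180.15 = 0.8258.
For a reversible cycle Q_C/Q_H = T_C/T_H, so Q_C = 2360 × 379.82/2180.15 = 411.1 J.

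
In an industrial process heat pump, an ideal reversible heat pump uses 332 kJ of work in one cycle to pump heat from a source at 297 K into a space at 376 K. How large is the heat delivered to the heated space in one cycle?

Q_H ≈ 1580 kJ

Reversible heating COP: COP_HP = T_H/(T_H − T_C) = 376.00/79.00 = 4.7595.
Q_H = COP_HP · W = 4.7595 × 332 = 1580 kJ.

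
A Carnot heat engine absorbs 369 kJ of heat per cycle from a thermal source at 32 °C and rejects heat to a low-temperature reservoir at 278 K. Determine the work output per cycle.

W ≈ 32.8 kJ

T_H = 32 °C → 32 + 273.15 = 305.15 K.
The Carnot efficiency is η = 1 − T_C/T_H = 1 − 278.00/305.15 = 0.0890.
W = η·Q_H = 0.0890 × 369 = 32.8 kJ.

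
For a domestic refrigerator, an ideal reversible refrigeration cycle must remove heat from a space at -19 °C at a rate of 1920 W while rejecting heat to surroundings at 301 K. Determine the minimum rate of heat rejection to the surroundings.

T_C = -19 °C → -19 + 273.15 = 254.15 K.
For a reversible cycle Q_H/Q_C = T_H/T_C, so Q_H = Q_C·T_H/T_C = 1920 × 301.00/254.15 = 2274 W.

Q̇_H ≈ 2274 W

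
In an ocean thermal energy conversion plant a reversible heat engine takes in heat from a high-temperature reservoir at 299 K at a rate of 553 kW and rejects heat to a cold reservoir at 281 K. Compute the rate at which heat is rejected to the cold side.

Q̇_C ≈ 519.7 kW

Carnot efficiency: η = 1 − T_C/T_H = 1 − 281.00/299.00 = 0.0602.
For a reversible cycle Q_C/Q_H = T_C/T_H, so Q_C = 553 × 281.00/299.00 = 519.7 kW.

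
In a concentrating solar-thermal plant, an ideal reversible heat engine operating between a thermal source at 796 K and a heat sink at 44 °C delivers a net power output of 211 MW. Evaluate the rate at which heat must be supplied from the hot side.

T_C = 44 °C → 44 + 273.15 = 317.15 K.
η_rev = 1 − T_C/T_H = 1 − 317.15/796.00 = 0.6016.
Q_H = W/η = 211/0.6016 = 350.7 MW.

Q̇_H ≈ 350.7 MW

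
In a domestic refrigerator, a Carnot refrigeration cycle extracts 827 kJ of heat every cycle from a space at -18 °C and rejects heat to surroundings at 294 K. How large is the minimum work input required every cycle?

T_C = -18 °C → -18 + 273.15 = 255.15 K.
COP_R = T_C/(T_H − T_C) = 255.15/38.85 = 6.5676.
W = Q_C/COP_R = 827/6.5676 = 126 kJ.

W_in ≈ 126 kJ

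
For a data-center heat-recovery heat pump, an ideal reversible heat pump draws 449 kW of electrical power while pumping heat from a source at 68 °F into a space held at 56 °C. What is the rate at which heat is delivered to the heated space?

Q̇_H ≈ 4110 kW

T_H = 56 °C → 56 + 273.15 = 329.15 K.
T_C = 68 °F → (68 − 32) × 5/9 = 20.00 °C = 293.15 K.
Reversible heating COP: COP_HP = T_H/(T_H − T_C) = 329.15/36.00 = 9.1431.
Q_H = COP_HP · W = 9.1431 × 449 = 4110 kW.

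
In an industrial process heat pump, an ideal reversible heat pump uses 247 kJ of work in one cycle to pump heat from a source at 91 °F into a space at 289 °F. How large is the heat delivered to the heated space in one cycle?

Q_H ≈ 934 kJ

T_H = 289 °F → (289 − 32) × 5/9 = 142.78 °C = 415.93 K.
T_C = 91 °F → (91 − 32) × 5/9 = 32.78 °C = 305.93 K.
For a reversible heat pump, COP_HP = T_H/(T_H − T_C) = 415.93/110.00 = 3.7812.
Q_H = COP_HP · W = 3.7812 × 247 = 934 kJ.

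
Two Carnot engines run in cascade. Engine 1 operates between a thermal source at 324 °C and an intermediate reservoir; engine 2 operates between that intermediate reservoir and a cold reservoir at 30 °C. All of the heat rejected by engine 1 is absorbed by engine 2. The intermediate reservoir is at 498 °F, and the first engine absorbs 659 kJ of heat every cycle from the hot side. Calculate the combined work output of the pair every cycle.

W_total ≈ 324 kJ

T_H = 324 °C → 324 + 273.15 = 597.15 K.
T_C = 30 °C → 30 + 273.15 = 303.15 K.
Two reversible stages in series are equivalent to a single Carnot engine between T_H and T_C, so η_total = 1 − T_C/T_H = 1 − 303.15/597.15 = 0.4923.
W_total = η_total · Q_H = 0.4923 × 659 = 324 kJ.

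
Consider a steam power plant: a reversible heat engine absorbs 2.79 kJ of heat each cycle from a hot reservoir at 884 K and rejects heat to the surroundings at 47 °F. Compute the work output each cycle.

W ≈ 1.90 kJ

T_C = 47 °F → (47 − 32) × 5/9 = 8.33 °C = 281.48 K.
The Carnot efficiency is η = 1 − T_C/T_H = 1 − 281.48/884.00 = 0.6816.
W = η·Q_H = 0.6816 × 2.79 = 1.90 kJ.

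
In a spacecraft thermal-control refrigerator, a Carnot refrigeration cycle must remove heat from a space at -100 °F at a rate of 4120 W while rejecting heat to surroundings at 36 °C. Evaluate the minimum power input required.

Ẇ_in ≈ 2250 W

T_H = 36 °C → 36 + 273.15 = 309.15 K.
T_C = -100 °F → (-100 − 32) × 5/9 = -73.33 °C = 199.82 K.
The reversible coefficient of performance is COP_R = T_C/(T_H − T_C) = 199.82/109.33 = 1.8276.
W = Q_C/COP_R = 4120/1.8276 = 2250 W.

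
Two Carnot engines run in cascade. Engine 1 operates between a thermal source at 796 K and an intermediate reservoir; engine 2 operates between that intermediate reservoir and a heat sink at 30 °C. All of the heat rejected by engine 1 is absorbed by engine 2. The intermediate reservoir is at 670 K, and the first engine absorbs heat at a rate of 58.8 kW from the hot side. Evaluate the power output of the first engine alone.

Ẇ₁ ≈ 9.31 kW

T_C = 30 °C → 30 + 273.15 = 303.15 K.
First-stage efficiency η₁ = 1 − T_m/T_H = 1 − 670.00/796.00 = 0.1583.
W₁ = η₁·Q_H = 0.1583 × 58.8 = 9.31 kW.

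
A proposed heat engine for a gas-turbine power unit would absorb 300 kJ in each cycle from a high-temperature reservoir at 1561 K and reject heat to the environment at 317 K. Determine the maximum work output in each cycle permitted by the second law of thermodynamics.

No engine can exceed the Carnot limit: η_max = 1 − T_C/T_H = 1 − 317.00/1561.00 = 0.7969.
W_max = η_max · Q_H = 0.7969 × 300 = 239 kJ.

W_max ≈ 239 kJ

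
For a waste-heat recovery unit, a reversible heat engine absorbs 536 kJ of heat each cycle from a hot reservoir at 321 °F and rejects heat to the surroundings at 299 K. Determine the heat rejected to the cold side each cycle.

Q_C ≈ 369.5 kJ

T_H = 321 °F → (321 − 32) × 5/9 = 160.56 °C = 433.71 K.
Carnot efficiency: η = 1 − T_C/T_H = 1 − 299.00/433.71 = 0.3106.
For a reversible cycle Q_C/Q_H = T_C/T_H, so Q_C = 536 × 299.00/433.71 = 369.5 kJ.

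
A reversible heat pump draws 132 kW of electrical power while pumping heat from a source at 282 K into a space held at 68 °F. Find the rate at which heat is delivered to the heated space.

Q̇_H ≈ 3470 kW

T_H = 68 °F → (68 − 32) × 5/9 = 20.00 °C = 293.15 K.
For a reversible heat pump, COP_HP = T_H/(T_H − T_C) = 293.15/11.15 = 26.2915.
Q_H = COP_HP · W = 26.2915 × 132 = 3470 kW.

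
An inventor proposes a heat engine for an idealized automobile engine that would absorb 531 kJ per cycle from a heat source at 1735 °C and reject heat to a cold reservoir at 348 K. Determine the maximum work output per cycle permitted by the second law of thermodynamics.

T_H = 1735 °C → 1735 + 273.15 = 2008.15 K.
No engine can exceed the Carnot limit: η_max = 1 − T_C/T_H = 1 − 348.00/2008.15 = 0.8267.
W_max = η_max · Q_H = 0.8267 × 531 = 439.0 kJ.

W_max ≈ 439.0 kJ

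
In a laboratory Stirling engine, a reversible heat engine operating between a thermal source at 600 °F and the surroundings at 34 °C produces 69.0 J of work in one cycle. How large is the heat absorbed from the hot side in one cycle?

Q_H ≈ 144.3 J

T_H = 600 °F → (600 − 32) × 5/9 = 315.56 °C = 588.71 K.
T_C = 34 °C → 34 + 273.15 = 307.15 K.
For a reversible engine, η = 1 − T_C/T_H = 1 − 307.15/588.71 = 0.4783.
Q_H = W/η = 69.0/0.4783 = 144.3 J.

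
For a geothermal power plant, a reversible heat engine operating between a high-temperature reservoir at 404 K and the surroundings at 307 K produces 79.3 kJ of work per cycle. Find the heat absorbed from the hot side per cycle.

Q_H ≈ 330.3 kJ

For a reversible engine, η = 1 − T_C/T_H = 1 − 307.00/404.00 = 0.2401.
Q_H = W/η = 79.3/0.2401 = 330.3 kJ.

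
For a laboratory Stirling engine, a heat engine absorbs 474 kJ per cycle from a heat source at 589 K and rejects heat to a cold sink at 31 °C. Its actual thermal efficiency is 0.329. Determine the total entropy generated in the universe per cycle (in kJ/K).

ΔS_univ ≈ 0.241 kJ/K

T_C = 31 °C → 31 + 273.15 = 304.15 K.
W = η·Q_H = 0.329 × 474 = 155.9 kJ, so Q_C = Q_H − W = 318.1 kJ.
Reservoir entropy changes: ΔS_H = −Q_H/T_H = −474/589.00 = -0.8048 kJ/K and ΔS_C = +Q_C/T_C = 318.1/304.15 = 1.046 kJ/K.
ΔS_univ = −Q_H/T_H + Q_C/T_C = 0.241 kJ/K (> 0, since η = 0.329 < η_Carnot = 0.484).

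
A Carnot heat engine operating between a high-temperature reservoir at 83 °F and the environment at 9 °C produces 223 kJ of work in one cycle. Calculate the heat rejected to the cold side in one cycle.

Q_C ≈ 3254 kJ

T_H = 83 °F → (83 − 32) × 5/9 = 28.33 °C = 301.48 K.
T_C = 9 °C → 9 + 273.15 = 282.15 K.
Carnot efficiency: η = 1 − T_C/T_H = 1 − 282.15/301.48 = 0.0641.
Since Q_C/Q_H = T_C/T_H and Q_H = W/η, Q_C = W·T_C/(T_H − T_C) = 223 × 282.15/19.33 = 3254 kJ.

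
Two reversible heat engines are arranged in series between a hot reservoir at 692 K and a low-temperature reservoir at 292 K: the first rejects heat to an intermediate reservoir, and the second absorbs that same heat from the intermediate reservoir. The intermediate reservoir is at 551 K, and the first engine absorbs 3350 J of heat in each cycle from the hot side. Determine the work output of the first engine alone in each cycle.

W₁ ≈ 683 J

First-stage efficiency η₁ = 1 − T_m/T_H = 1 − 551.00/692.00 = 0.2038.
W₁ = η₁·Q_H = 0.2038 × 3350 = 683 J.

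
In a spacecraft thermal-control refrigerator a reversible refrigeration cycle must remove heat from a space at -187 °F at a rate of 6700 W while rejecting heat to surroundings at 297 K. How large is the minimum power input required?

Ẇ_in ≈ 6440 W

T_C = -187 °F → (-187 − 32) × 5/9 = -121.67 °C = 151.48 K.
COP_R = T_C/(T_H − T_C) = 151.48/145.52 = 1.0410.
W = Q_C/COP_R = 6700/1.0410 = 6440 W.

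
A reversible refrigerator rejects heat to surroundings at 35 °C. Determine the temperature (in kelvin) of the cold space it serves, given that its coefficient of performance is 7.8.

T_H = 35 °C → 35 + 273.15 = 308.15 K.
COP_R = T_C/(T_H − T_C) ⇒ T_C = T_H·COP_R/(1 + COP_R) = 308.15 × 7.8/(1 + 7.8) = 273.1 K.

T_C ≈ 273.1 K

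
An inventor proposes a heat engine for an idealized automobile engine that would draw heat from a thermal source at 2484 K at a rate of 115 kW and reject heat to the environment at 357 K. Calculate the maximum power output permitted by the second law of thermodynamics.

Ẇ_max ≈ 98.47 kW

The second-law ceiling is the Carnot efficiency, η_max = 1 − T_C/T_H = 1 − 357.00/2484.00 = 0.8563.
W_max = η_max · Q_H = 0.8563 × 115 = 98.47 kW.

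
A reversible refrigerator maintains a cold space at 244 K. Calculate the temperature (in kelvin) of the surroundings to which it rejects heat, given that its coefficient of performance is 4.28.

COP_R = T_C/(T_H − T_C) ⇒ T_H = T_C·(1 + 1/COP_R) = 244.00 × (1 + 1/4.28) = 301 K.

T_H ≈ 301 K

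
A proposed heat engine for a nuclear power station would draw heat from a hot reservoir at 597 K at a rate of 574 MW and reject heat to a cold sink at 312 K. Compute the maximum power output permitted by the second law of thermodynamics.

No engine can exceed the Carnot limit: η_max = 1 − T_C/T_H = 1 − 312.00/597.00 = 0.4774.
W_max = η_max · Q_H = 0.4774 × 574 = 274 MW.

Ẇ_max ≈ 274 MW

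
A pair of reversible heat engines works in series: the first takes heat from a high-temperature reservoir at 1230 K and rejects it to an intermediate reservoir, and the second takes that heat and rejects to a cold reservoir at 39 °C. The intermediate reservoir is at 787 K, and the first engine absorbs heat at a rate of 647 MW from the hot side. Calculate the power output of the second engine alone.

T_C = 39 °C → 39 + 273.15 = 312.15 K.
Heat entering the second stage: Q_m = Q_H·(T_m/T_H) = 647 × 787.00/1230.00 = 414 MW.
Second-stage efficiency η₂ = 1 − T_C/T_m = 1 − 312.15/787.00 = 0.6034, so W₂ = η₂·Q_m = 250 MW.

Ẇ₂ ≈ 250 MW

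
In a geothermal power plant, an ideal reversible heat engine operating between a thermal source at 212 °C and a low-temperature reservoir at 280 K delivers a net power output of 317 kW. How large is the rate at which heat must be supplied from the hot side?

Q̇_H ≈ 750 kW

T_H = 212 °C → 212 + 273.15 = 485.15 K.
Since the cycle is reversible, η = 1 − T_C/T_H = 1 − 280.00/485.15 = 0.4229.
Q_H = W/η = 317/0.4229 = 750 kW.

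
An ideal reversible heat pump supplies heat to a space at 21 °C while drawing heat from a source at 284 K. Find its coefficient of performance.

T_H = 21 °C → 21 + 273.15 = 294.15 K.
COP_HP = T_H/(T_H − T_C) = 294.15/(294.15 − 284.00) = 29.0.

COP_HP ≈ 29.0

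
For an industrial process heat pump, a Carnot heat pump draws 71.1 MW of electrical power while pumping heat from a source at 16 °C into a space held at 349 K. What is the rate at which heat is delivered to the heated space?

T_C = 16 °C → 16 + 273.15 = 289.15 K.
For a reversible heat pump, COP_HP = T_H/(T_H − T_C) = 349.00/59.85 = 5.8312.
Q_H = COP_HP · W = 5.8312 × 71.1 = 415 MW.

Q̇_H ≈ 415 MW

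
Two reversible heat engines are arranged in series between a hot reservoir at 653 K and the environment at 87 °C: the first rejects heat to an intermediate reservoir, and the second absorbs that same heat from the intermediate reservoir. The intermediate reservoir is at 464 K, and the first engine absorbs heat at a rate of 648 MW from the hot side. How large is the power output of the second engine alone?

Ẇ₂ ≈ 103 MW

T_C = 87 °C → 87 + 273.15 = 360.15 K.
Heat entering the second stage: Q_m = Q_H·(T_m/T_H) = 648 × 464.00/653.00 = 460 MW.
Second-stage efficiency η₂ = 1 − T_C/T_m = 1 − 360.15/464.00 = 0.2238, so W₂ = η₂·Q_m = 103 MW.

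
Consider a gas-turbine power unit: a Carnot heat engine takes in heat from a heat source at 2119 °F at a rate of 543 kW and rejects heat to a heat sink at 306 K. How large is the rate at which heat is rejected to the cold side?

Q̇_C ≈ 116.0 kW

T_H = 2119 °F → (2119 − 32) × 5/9 = 1159.44 °C = 1432.59 K.
Since the cycle is reversible, η = 1 − T_C/T_H = 1 − 306.00/1432.59 = 0.7864.
For a reversible cycle Q_C/Q_H = T_C/T_H, so Q_C = 543 × 306.00/1432.59 = 116.0 kW.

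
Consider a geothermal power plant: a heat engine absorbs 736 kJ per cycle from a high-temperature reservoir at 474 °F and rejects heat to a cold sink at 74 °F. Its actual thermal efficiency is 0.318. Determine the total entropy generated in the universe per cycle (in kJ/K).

T_H = 474 °F → (474 − 32) × 5/9 = 245.56 °C = 518.71 K.
T_C = 74 °F → (74 − 32) × 5/9 = 23.33 °C = 296.48 K.
W = η·Q_H = 0.318 × 736 = 234.0 kJ, so Q_C = Q_H − W = 502.0 kJ.
Reservoir entropy changes: ΔS_H = −Q_H/T_H = −736/518.71 = -1.419 kJ/K and ΔS_C = +Q_C/T_C = 502.0/296.48 = 1.693 kJ/K.
ΔS_univ = −Q_H/T_H + Q_C/T_C = 0.274 kJ/K (> 0, since η = 0.318 < η_Carnot = 0.428).

ΔS_univ ≈ 0.274 kJ/K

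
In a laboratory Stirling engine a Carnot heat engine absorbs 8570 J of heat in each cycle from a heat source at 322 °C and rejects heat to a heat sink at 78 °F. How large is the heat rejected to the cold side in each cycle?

Q_C ≈ 4300 J

T_H = 322 °C → 322 + 273.15 = 595.15 K.
T_C = 78 °F → (78 − 32) × 5/9 = 25.56 °C = 298.71 K.
The Carnot efficiency is η = 1 − T_C/T_H = 1 − 298.71/595.15 = 0.4981.
For a reversible cycle Q_C/Q_H = T_C/T_H, so Q_C = 8570 × 298.71/595.15 = 4300 J.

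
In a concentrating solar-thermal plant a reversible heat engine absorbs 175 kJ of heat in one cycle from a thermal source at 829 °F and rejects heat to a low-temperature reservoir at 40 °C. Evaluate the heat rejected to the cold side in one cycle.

T_H = 829 °F → (829 − 32) × 5/9 = 442.78 °C = 715.93 K.
T_C = 40 °C → 40 + 273.15 = 313.15 K.
η_rev = 1 − T_C/T_H = 1 − 313.15/715.93 = 0.5626.
For a reversible cycle Q_C/Q_H = T_C/T_H, so Q_C = 175 × 313.15/715.93 = 76.5 kJ.

Q_C ≈ 76.5 kJ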